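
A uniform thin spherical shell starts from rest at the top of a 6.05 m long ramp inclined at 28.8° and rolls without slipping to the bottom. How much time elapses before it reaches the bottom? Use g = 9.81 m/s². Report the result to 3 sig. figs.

t ≈ 2.07 s

The moment of inertia is (2/3)MR², giving k ≡ I/(MR²) = 2/3.
Along the incline Mg sinθ − f = Ma, and torque about the center fR = Iα = kMR²(a/R) gives f = kMa.
Hence a = g sinθ/(1+k) = 9.81×sin28.8°/1.667 = 2.836 m/s².
With constant a from rest, t = √(2L/a) = √(2·6.05/2.836) ≈ 2.07 s.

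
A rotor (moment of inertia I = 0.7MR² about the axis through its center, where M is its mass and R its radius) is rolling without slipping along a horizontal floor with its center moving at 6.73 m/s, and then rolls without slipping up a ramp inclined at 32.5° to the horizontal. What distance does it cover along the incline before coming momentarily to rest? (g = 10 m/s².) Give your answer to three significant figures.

With I = 0.7MR², the ratio k = I/(MR²) is 0.7.
Rolling without slipping gives ω = v/R, so the total kinetic energy is ½Mv² + ½Iω² = ½(1+k)Mv² = (17/20)Mv².
Setting this equal to Mgh gives the vertical rise h = (1+k)v₀²/(2g) = 1.7×6.73²/(2×10) = 3.85 m.
Along the incline, d = h/sinθ = 3.85/sin32.5° ≈ 7.17 m.

d ≈ 7.17 m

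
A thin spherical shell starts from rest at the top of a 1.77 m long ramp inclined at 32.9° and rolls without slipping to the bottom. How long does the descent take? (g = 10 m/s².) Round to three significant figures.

t ≈ 1.04 s

Here I = (2/3)MR², so the shape factor k = I/(MR²) = 2/3.
Translational: Mg sinθ − f = Ma. Rotational about the CM: fR = Iα = kMRa, so f = kMa.
Hence a = g sinθ/(1+k) = 10×sin32.9°/1.667 = 3.259 m/s².
Starting from rest, L = ½at², so t = √(2L/a) = √(2×1.77/3.259) ≈ 1.04 s.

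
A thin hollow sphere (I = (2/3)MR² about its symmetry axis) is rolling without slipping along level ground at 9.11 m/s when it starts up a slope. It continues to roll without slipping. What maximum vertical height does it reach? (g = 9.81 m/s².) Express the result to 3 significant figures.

With I = (2/3)MR², the ratio k = I/(MR²) is 2/3.
Pure rolling means v = ωR; then KE = ½Mv² + ½I(v/R)² = ½(1+k)Mv² = (5/6)Mv².
At the top the kinetic energy is zero, so (5/6)Mv₀² = Mgh.
Thus h = (1+k)v₀²/(2g) = 1.667 × 9.11² / (2 × 9.81) ≈ 7.05 m.

h ≈ 7.05 m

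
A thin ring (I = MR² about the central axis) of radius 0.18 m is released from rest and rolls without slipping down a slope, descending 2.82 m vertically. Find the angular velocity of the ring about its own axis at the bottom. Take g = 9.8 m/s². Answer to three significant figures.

The moment of inertia is MR², giving k ≡ I/(MR²) = 1.
Since it rolls without slipping, ω = v/R and KE = ½Mv² + ½Iω² = ½(1+k)Mv² = Mv².
Energy conservation Mgh = ½(1+k)Mv² gives v = √(2gh/(1+k)) = √(2 × 9.8 × 2.82 / 2) = 5.257 m/s.
The angular speed follows from ω = v/R = 5.257/0.18 ≈ 29.2 rad/s.

ω ≈ 29.2 rad/s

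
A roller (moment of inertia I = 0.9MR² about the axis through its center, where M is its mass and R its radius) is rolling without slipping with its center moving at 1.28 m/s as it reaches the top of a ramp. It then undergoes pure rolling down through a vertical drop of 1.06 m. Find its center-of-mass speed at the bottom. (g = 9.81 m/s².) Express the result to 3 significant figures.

With I = 0.9MR², the ratio k = I/(MR²) is 0.9.
The rolling condition ω = v/R makes the rotational term ½I(v/R)² = ½kMv², so KE_total = ½(1+k)Mv² = (19/20)Mv².
Conserving energy between top and bottom: (19/20)Mv² = (19/20)Mv₀² + Mgh, hence v² = v₀² + 2gh/(1+k).
v = √(1.28² + 2×9.81×1.06/1.9) = √12.58 ≈ 3.55 m/s.

v ≈ 3.55 m/s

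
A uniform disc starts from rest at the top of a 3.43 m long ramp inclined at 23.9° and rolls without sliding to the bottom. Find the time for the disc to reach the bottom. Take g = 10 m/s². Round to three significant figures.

The moment of inertia is (1/2)MR², giving k ≡ I/(MR²) = 0.5.
Newton's second law down the slope: Mg sinθ − f = Ma. The torque equation fR = Iα (with α = a/R) gives f = kMa.
Hence a = g sinθ/(1+k) = 10×sin23.9°/1.5 = 2.701 m/s².
Starting from rest, L = ½at², so t = √(2L/a) = √(2×3.43/2.701) ≈ 1.59 s.

t ≈ 1.59 s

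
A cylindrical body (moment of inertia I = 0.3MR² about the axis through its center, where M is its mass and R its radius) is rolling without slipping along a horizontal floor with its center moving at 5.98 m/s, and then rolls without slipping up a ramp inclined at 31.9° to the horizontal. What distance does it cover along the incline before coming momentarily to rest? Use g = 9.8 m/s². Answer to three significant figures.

d ≈ 4.49 m

For this body I = 0.3MR², i.e. k = I/(MR²) = 0.3.
Since it rolls without slipping, ω = v/R and KE = ½Mv² + ½Iω² = ½(1+k)Mv² = (13/20)Mv².
Setting this equal to Mgh gives the vertical rise h = (1+k)v₀²/(2g) = 1.3×5.98²/(2×9.8) = 2.372 m.
The distance along the slope is d = h/sinθ = 2.372/sin31.9° ≈ 4.49 m.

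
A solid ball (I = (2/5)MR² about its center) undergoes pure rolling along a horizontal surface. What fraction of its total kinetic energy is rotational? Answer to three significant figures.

fraction ≈ 0.286

With I = (2/5)MR², the ratio k = I/(MR²) is 0.4.
Since ω = v/R, the translational part is ½Mv² and the rotational part is ½I(v/R)² = ½kMv²; the total is ½(1+k)Mv².
The rotational fraction is therefore k/(1+k) = 0.4/1.4 ≈ 0.286.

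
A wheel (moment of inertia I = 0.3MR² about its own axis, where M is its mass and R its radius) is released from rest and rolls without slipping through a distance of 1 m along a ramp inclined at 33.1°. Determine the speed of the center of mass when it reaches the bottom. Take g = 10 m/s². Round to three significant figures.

The moment of inertia is 0.3MR², giving k ≡ I/(MR²) = 0.3.
Rolling without slipping gives ω = v/R, so the total kinetic energy is ½Mv² + ½Iω² = ½(1+k)Mv² = (13/20)Mv².
The vertical drop is h = L sinθ = 1 × sin33.1° = 0.5461 m.
Setting Mgh = (13/20)Mv² gives v = √(2gh/(1+k)) = √(2·10·0.5461/1.3) ≈ 2.90 m/s.

v ≈ 2.90 m/s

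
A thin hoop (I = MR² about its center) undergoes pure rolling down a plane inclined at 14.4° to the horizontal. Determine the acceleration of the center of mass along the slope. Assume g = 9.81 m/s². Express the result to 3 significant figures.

a ≈ 1.22 m/s²

With I = MR², the ratio k = I/(MR²) is 1.
Newton's second law down the slope: Mg sinθ − f = Ma. The torque equation fR = Iα (with α = a/R) gives f = kMa.
Eliminating f: Mg sinθ = (1+k)Ma, so a = g sinθ/(1+k) = 9.81 × sin14.4° / 2 ≈ 1.22 m/s².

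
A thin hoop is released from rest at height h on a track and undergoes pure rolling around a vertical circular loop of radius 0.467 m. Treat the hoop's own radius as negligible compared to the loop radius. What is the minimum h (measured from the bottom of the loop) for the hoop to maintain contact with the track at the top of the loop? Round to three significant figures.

For this body I = MR², i.e. k = I/(MR²) = 1.
At the top of the loop, the minimum-contact condition is Mg = Mv_top²/r, so v_top² = gr.
With ω = v/R, the kinetic energy at speed v is ½(1+k)Mv² = Mv².
Energy conservation from release (height h) to the top (height 2r): Mgh = Mg(2r) + M·gr.
Thus h_min = 2r + (1+k)r/2 = r(2 + 2/2) = 0.467 × 3 ≈ 1.40 m.

h_min ≈ 1.40 m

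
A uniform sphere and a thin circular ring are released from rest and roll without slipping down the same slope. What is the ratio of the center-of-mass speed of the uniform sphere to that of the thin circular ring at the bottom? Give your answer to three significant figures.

v_ratio ≈ 1.20

Each satisfies Mgh = ½(1+k)Mv² with k = I/(MR²), so v ∝ 1/√(1+k).
For the uniform sphere k = 0.4; for the thin circular ring k = 1.
v₁/v₂ = √((1+k₂)/(1+k₁)) = √(2/1.4) ≈ 1.20.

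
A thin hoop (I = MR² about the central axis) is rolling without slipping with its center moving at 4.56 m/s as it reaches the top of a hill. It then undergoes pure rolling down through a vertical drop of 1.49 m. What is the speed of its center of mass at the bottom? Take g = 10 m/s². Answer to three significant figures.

Here I = MR², so the shape factor k = I/(MR²) = 1.
Pure rolling means v = ωR; then KE = ½Mv² + ½I(v/R)² = ½(1+k)Mv² = Mv².
Conserving energy between top and bottom: Mv² = Mv₀² + Mgh, hence v² = v₀² + 2gh/(1+k).
v = √(4.56² + 2×10×1.49/2) = √35.69 ≈ 5.97 m/s.

v ≈ 5.97 m/s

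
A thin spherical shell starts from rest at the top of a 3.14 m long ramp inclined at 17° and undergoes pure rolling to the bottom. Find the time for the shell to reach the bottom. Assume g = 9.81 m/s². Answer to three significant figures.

t ≈ 1.91 s

With I = (2/3)MR², the ratio k = I/(MR²) is 2/3.
Along the incline Mg sinθ − f = Ma, and torque about the center fR = Iα = kMR²(a/R) gives f = kMa.
Hence a = g sinθ/(1+k) = 9.81×sin17°/1.667 = 1.721 m/s².
Starting from rest, L = ½at², so t = √(2L/a) = √(2×3.14/1.721) ≈ 1.91 s.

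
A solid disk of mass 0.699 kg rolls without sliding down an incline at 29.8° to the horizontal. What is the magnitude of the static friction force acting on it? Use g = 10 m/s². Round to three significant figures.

f ≈ 1.16 N

The moment of inertia is (1/2)MR², giving k ≡ I/(MR²) = 0.5.
Along the incline Mg sinθ − f = Ma, and torque about the center fR = Iα = kMR²(a/R) gives f = kMa.
Combining, a = g sinθ/(1+k) and f = kMa = kMg sinθ/(1+k).
f = 0.5 × 0.699 × 10 × sin29.8° / 1.5 ≈ 1.16 N.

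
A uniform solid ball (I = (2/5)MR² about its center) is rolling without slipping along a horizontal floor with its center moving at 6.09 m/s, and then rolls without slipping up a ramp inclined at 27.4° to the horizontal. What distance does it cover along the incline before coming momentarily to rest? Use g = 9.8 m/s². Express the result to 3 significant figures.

Here I = (2/5)MR², so the shape factor k = I/(MR²) = 0.4.
Since it rolls without slipping, ω = v/R and KE = ½Mv² + ½Iω² = ½(1+k)Mv² = (7/10)Mv².
Setting this equal to Mgh gives the vertical rise h = (1+k)v₀²/(2g) = 1.4×6.09²/(2×9.8) = 2.649 m.
Along the incline, d = h/sinθ = 2.649/sin27.4° ≈ 5.76 m.

d ≈ 5.76 m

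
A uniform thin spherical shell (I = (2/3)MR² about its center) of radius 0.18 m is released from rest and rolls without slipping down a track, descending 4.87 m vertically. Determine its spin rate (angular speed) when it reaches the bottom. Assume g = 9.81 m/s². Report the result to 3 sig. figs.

ω ≈ 42.1 rad/s

The moment of inertia is (2/3)MR², giving k ≡ I/(MR²) = 2/3.
The rolling condition ω = v/R makes the rotational term ½I(v/R)² = ½kMv², so KE_total = ½(1+k)Mv² = (5/6)Mv².
Energy conservation Mgh = ½(1+k)Mv² gives v = √(2gh/(1+k)) = √(2 × 9.81 × 4.87 / 1.667) = 7.572 m/s.
Then ω = v/R = 7.572 / 0.18 ≈ 42.1 rad/s.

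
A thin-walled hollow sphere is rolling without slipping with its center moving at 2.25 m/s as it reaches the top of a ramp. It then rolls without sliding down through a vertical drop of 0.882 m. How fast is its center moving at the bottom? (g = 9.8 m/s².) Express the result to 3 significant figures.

v ≈ 3.93 m/s

With I = (2/3)MR², the ratio k = I/(MR²) is 2/3.
The rolling condition ω = v/R makes the rotational term ½I(v/R)² = ½kMv², so KE_total = ½(1+k)Mv² = (5/6)Mv².
Conserving energy between top and bottom: (5/6)Mv² = (5/6)Mv₀² + Mgh, hence v² = v₀² + 2gh/(1+k).
v = √(2.25² + 2×9.8×0.882/1.667) = √15.43 ≈ 3.93 m/s.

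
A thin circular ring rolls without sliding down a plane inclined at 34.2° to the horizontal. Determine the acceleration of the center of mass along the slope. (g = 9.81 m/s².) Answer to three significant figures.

a ≈ 2.76 m/s²

The moment of inertia is MR², giving k ≡ I/(MR²) = 1.
Translational: Mg sinθ − f = Ma. Rotational about the CM: fR = Iα = kMRa, so f = kMa.
Eliminating f: Mg sinθ = (1+k)Ma, so a = g sinθ/(1+k) = 9.81 × sin34.2° / 2 ≈ 2.76 m/s².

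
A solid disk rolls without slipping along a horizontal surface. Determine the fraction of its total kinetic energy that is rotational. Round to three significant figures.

fraction ≈ 0.333

For this body I = (1/2)MR², i.e. k = I/(MR²) = 0.5.
With ω = v/R, KE_trans = ½Mv² and KE_rot = ½Iω² = ½kMv², so KE_total = ½(1+k)Mv².
The rotational fraction is therefore k/(1+k) = 0.5/1.5 ≈ 0.333.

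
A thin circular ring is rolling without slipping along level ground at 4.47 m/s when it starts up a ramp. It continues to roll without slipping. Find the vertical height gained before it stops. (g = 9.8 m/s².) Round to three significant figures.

For this body I = MR², i.e. k = I/(MR²) = 1.
Rolling without slipping gives ω = v/R, so the total kinetic energy is ½Mv² + ½Iω² = ½(1+k)Mv² = Mv².
At the top the kinetic energy is zero, so Mv₀² = Mgh.
Thus h = (1+k)v₀²/(2g) = 2 × 4.47² / (2 × 9.8) ≈ 2.04 m.

h ≈ 2.04 m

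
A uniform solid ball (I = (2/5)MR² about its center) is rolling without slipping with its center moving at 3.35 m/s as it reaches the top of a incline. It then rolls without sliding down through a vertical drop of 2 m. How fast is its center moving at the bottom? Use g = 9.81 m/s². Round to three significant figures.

v ≈ 6.27 m/s

For this body I = (2/5)MR², i.e. k = I/(MR²) = 0.4.
Since it rolls without slipping, ω = v/R and KE = ½Mv² + ½Iω² = ½(1+k)Mv² = (7/10)Mv².
Energy conservation: (7/10)Mv₀² + Mgh = (7/10)Mv², so v² = v₀² + 2gh/(1+k).
v = √(3.35² + 2×9.81×2/1.4) = √39.25 ≈ 6.27 m/s.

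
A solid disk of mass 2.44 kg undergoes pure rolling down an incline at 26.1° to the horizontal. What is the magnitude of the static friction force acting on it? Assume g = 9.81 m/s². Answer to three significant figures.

f ≈ 3.51 N

For this body I = (1/2)MR², i.e. k = I/(MR²) = 0.5.
Newton's second law down the slope: Mg sinθ − f = Ma. The torque equation fR = Iα (with α = a/R) gives f = kMa.
Combining, a = g sinθ/(1+k) and f = kMa = kMg sinθ/(1+k).
f = 0.5 × 2.44 × 9.81 × sin26.1° / 1.5 ≈ 3.51 N.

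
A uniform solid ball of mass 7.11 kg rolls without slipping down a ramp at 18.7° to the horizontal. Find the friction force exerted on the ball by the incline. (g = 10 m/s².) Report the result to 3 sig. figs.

f ≈ 6.51 N

The moment of inertia is (2/5)MR², giving k ≡ I/(MR²) = 0.4.
Along the incline Mg sinθ − f = Ma, and torque about the center fR = Iα = kMR²(a/R) gives f = kMa.
Combining, a = g sinθ/(1+k) and f = kMa = kMg sinθ/(1+k).
f = 0.4 × 7.11 × 10 × sin18.7° / 1.4 ≈ 6.51 N.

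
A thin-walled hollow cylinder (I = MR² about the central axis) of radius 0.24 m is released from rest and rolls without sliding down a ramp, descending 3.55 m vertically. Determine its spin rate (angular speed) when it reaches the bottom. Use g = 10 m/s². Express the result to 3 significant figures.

ω ≈ 24.8 rad/s

With I = MR², the ratio k = I/(MR²) is 1.
Since it rolls without slipping, ω = v/R and KE = ½Mv² + ½Iω² = ½(1+k)Mv² = Mv².
Energy conservation Mgh = ½(1+k)Mv² gives v = √(2gh/(1+k)) = √(2 × 10 × 3.55 / 2) = 5.958 m/s.
Then ω = v/R = 5.958 / 0.24 ≈ 24.8 rad/s.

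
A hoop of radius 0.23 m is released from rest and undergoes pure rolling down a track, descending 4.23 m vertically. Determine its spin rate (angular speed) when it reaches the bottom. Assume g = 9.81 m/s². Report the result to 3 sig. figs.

ω ≈ 28.0 rad/s

The moment of inertia is MR², giving k ≡ I/(MR²) = 1.
The rolling condition ω = v/R makes the rotational term ½I(v/R)² = ½kMv², so KE_total = ½(1+k)Mv² = Mv².
Energy conservation Mgh = ½(1+k)Mv² gives v = √(2gh/(1+k)) = √(2 × 9.81 × 4.23 / 2) = 6.442 m/s.
Then ω = v/R = 6.442 / 0.23 ≈ 28.0 rad/s.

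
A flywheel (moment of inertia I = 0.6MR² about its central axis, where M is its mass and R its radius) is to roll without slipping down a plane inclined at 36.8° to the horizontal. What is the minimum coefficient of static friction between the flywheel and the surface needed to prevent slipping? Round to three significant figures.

μ_min ≈ 0.281

With I = 0.6MR², the ratio k = I/(MR²) is 0.6.
Along the incline Mg sinθ − f = Ma, and torque about the center fR = Iα = kMR²(a/R) gives f = kMa.
These give a = g sinθ/(1+k) and the required friction f = kMg sinθ/(1+k).
The normal force is N = Mg cosθ, so μ_min = f/N = k tanθ/(1+k).
μ_min = 0.6 × tan36.8° / 1.6 ≈ 0.281.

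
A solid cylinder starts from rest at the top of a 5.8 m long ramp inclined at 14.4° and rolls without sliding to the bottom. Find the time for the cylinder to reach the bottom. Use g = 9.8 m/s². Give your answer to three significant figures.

Here I = (1/2)MR², so the shape factor k = I/(MR²) = 0.5.
Translational: Mg sinθ − f = Ma. Rotational about the CM: fR = Iα = kMRa, so f = kMa.
Hence a = g sinθ/(1+k) = 9.8×sin14.4°/1.5 = 1.625 m/s².
With constant a from rest, t = √(2L/a) = √(2·5.8/1.625) ≈ 2.67 s.

t ≈ 2.67 s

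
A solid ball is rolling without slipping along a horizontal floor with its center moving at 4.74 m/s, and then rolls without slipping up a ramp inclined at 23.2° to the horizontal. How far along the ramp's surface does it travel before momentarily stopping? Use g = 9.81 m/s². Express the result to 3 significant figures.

Here I = (2/5)MR², so the shape factor k = I/(MR²) = 0.4.
Pure rolling means v = ωR; then KE = ½Mv² + ½I(v/R)² = ½(1+k)Mv² = (7/10)Mv².
Setting this equal to Mgh gives the vertical rise h = (1+k)v₀²/(2g) = 1.4×4.74²/(2×9.81) = 1.603 m.
The distance along the slope is d = h/sinθ = 1.603/sin23.2° ≈ 4.07 m.

d ≈ 4.07 m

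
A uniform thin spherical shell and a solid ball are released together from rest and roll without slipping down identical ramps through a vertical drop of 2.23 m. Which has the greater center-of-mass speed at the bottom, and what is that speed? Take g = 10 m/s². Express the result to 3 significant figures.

the solid ball, at v ≈ 5.64 m/s

For rolling without slipping, Mgh = ½(1+k)Mv² where k = I/(MR²), so v = √(2gh/(1+k)).
Uniform thin spherical shell: k = 2/3, giving v = √(2×10×2.23/1.667) = 5.173 m/s.
Solid ball: k = 0.4, giving v = √(2×10×2.23/1.4) = 5.644 m/s.
The smaller k wins: the solid ball, at ≈ 5.64 m/s.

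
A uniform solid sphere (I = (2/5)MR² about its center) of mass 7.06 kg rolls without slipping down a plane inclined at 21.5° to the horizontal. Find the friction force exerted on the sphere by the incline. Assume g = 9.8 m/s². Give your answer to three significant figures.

f ≈ 7.24 N

The moment of inertia is (2/5)MR², giving k ≡ I/(MR²) = 0.4.
Translational: Mg sinθ − f = Ma. Rotational about the CM: fR = Iα = kMRa, so f = kMa.
Combining, a = g sinθ/(1+k) and f = kMa = kMg sinθ/(1+k).
f = 0.4 × 7.06 × 9.8 × sin21.5° / 1.4 ≈ 7.24 N.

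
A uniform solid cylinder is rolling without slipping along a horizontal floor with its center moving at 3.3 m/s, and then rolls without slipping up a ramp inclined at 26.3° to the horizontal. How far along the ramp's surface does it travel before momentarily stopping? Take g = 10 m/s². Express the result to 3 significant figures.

d ≈ 1.84 m

The moment of inertia is (1/2)MR², giving k ≡ I/(MR²) = 0.5.
Rolling without slipping gives ω = v/R, so the total kinetic energy is ½Mv² + ½Iω² = ½(1+k)Mv² = (3/4)Mv².
Setting this equal to Mgh gives the vertical rise h = (1+k)v₀²/(2g) = 1.5×3.3²/(2×10) = 0.8167 m.
The distance along the slope is d = h/sinθ = 0.8167/sin26.3° ≈ 1.84 m.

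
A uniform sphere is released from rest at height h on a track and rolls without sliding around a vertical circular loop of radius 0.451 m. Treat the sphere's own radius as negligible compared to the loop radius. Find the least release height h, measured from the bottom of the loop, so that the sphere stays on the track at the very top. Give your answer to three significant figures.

The moment of inertia is (2/5)MR², giving k ≡ I/(MR²) = 0.4.
At the top, contact is just lost when gravity alone supplies the centripetal force: Mg = Mv_top²/r, i.e. v_top² = gr.
With ω = v/R, the kinetic energy at speed v is ½(1+k)Mv² = (7/10)Mv².
Energy conservation from release (height h) to the top (height 2r): Mgh = Mg(2r) + (7/10)M·gr.
Thus h_min = 2r + (1+k)r/2 = r(2 + 1.4/2) = 0.451 × 2.7 ≈ 1.22 m.

h_min ≈ 1.22 m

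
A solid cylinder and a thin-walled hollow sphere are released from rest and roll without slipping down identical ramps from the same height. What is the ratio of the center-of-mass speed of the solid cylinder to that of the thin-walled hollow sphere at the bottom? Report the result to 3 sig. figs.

v_ratio ≈ 1.05

Each satisfies Mgh = ½(1+k)Mv² with k = I/(MR²), so v ∝ 1/√(1+k).
For the solid cylinder k = 0.5; for the thin-walled hollow sphere k = 2/3.
v₁/v₂ = √((1+k₂)/(1+k₁)) = √(1.667/1.5) ≈ 1.05.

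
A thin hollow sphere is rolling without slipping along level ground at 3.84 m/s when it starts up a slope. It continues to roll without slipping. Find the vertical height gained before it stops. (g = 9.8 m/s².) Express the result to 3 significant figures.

Here I = (2/3)MR², so the shape factor k = I/(MR²) = 2/3.
Rolling without slipping gives ω = v/R, so the total kinetic energy is ½Mv² + ½Iω² = ½(1+k)Mv² = (5/6)Mv².
At the top the kinetic energy is zero, so (5/6)Mv₀² = Mgh.
Thus h = (1+k)v₀²/(2g) = 1.667 × 3.84² / (2 × 9.8) ≈ 1.25 m.

h ≈ 1.25 m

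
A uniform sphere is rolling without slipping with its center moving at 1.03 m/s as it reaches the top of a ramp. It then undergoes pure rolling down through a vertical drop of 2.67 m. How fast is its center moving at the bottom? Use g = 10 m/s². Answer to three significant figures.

v ≈ 6.26 m/s

For this body I = (2/5)MR², i.e. k = I/(MR²) = 0.4.
The rolling condition ω = v/R makes the rotational term ½I(v/R)² = ½kMv², so KE_total = ½(1+k)Mv² = (7/10)Mv².
Energy conservation: (7/10)Mv₀² + Mgh = (7/10)Mv², so v² = v₀² + 2gh/(1+k).
v = √(1.03² + 2×10×2.67/1.4) = √39.2 ≈ 6.26 m/s.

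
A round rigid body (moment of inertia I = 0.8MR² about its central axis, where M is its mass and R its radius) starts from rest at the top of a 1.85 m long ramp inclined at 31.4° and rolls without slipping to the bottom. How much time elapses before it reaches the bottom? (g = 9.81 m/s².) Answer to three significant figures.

t ≈ 1.14 s

With I = 0.8MR², the ratio k = I/(MR²) is 0.8.
Along the incline Mg sinθ − f = Ma, and torque about the center fR = Iα = kMR²(a/R) gives f = kMa.
Hence a = g sinθ/(1+k) = 9.81×sin31.4°/1.8 = 2.84 m/s².
With constant a from rest, t = √(2L/a) = √(2·1.85/2.84) ≈ 1.14 s.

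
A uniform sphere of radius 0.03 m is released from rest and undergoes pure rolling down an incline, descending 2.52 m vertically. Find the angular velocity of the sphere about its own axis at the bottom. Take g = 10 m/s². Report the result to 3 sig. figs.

ω ≈ 200 rad/s

The moment of inertia is (2/5)MR², giving k ≡ I/(MR²) = 0.4.
Pure rolling means v = ωR; then KE = ½Mv² + ½I(v/R)² = ½(1+k)Mv² = (7/10)Mv².
Energy conservation Mgh = ½(1+k)Mv² gives v = √(2gh/(1+k)) = √(2 × 10 × 2.52 / 1.4) = 6 m/s.
Then ω = v/R = 6 / 0.03 ≈ 200 rad/s.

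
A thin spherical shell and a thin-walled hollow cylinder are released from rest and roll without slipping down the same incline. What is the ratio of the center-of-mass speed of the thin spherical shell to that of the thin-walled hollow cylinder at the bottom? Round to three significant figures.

Each satisfies Mgh = ½(1+k)Mv² with k = I/(MR²), so v ∝ 1/√(1+k).
For the thin spherical shell k = 2/3; for the thin-walled hollow cylinder k = 1.
v₁/v₂ = √((1+k₂)/(1+k₁)) = √(2/1.667) ≈ 1.10.

v_ratio ≈ 1.10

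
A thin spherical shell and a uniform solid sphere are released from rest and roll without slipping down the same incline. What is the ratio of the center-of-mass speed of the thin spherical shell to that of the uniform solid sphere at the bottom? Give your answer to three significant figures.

v_ratio ≈ 0.917

Each satisfies Mgh = ½(1+k)Mv² with k = I/(MR²), so v ∝ 1/√(1+k).
For the thin spherical shell k = 2/3; for the uniform solid sphere k = 0.4.
v₁/v₂ = √((1+k₂)/(1+k₁)) = √(1.4/1.667) ≈ 0.917.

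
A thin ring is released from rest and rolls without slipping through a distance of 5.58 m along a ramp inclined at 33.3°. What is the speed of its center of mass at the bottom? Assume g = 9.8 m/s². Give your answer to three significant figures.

With I = MR², the ratio k = I/(MR²) is 1.
Rolling without slipping gives ω = v/R, so the total kinetic energy is ½Mv² + ½Iω² = ½(1+k)Mv² = Mv².
The vertical drop is h = L sinθ = 5.58 × sin33.3° = 3.064 m.
Setting Mgh = Mv² gives v = √(2gh/(1+k)) = √(2·9.8·3.064/2) ≈ 5.48 m/s.

v ≈ 5.48 m/s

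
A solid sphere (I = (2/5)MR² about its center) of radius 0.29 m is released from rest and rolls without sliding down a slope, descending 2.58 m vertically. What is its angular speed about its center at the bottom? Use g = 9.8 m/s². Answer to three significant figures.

Here I = (2/5)MR², so the shape factor k = I/(MR²) = 0.4.
Since it rolls without slipping, ω = v/R and KE = ½Mv² + ½Iω² = ½(1+k)Mv² = (7/10)Mv².
Energy conservation Mgh = ½(1+k)Mv² gives v = √(2gh/(1+k)) = √(2 × 9.8 × 2.58 / 1.4) = 6.01 m/s.
The angular speed follows from ω = v/R = 6.01/0.29 ≈ 20.7 rad/s.

ω ≈ 20.7 rad/s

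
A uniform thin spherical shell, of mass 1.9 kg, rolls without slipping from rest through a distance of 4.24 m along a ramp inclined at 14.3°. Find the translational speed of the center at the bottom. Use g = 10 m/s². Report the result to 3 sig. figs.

The moment of inertia is (2/3)MR², giving k ≡ I/(MR²) = 2/3.
The rolling condition ω = v/R makes the rotational term ½I(v/R)² = ½kMv², so KE_total = ½(1+k)Mv² = (5/6)Mv².
The vertical drop is h = L sinθ = 4.24 × sin14.3° = 1.047 m.
Energy conservation: Mgh = (5/6)Mv², so v = √(2gh/(1+k)) = √(2 × 10 × 1.047 / 1.667) ≈ 3.55 m/s.

v ≈ 3.55 m/s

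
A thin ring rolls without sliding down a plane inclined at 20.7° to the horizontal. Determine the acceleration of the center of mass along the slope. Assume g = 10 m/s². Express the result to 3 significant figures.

For this body I = MR², i.e. k = I/(MR²) = 1.
Along the incline Mg sinθ − f = Ma, and torque about the center fR = Iα = kMR²(a/R) gives f = kMa.
Eliminating f: Mg sinθ = (1+k)Ma, so a = g sinθ/(1+k) = 10 × sin20.7° / 2 ≈ 1.77 m/s².

a ≈ 1.77 m/s²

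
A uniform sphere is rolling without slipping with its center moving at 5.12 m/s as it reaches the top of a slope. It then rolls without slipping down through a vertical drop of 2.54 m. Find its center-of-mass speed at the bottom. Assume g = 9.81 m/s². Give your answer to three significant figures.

For this body I = (2/5)MR², i.e. k = I/(MR²) = 0.4.
Pure rolling means v = ωR; then KE = ½Mv² + ½I(v/R)² = ½(1+k)Mv² = (7/10)Mv².
Energy conservation: (7/10)Mv₀² + Mgh = (7/10)Mv², so v² = v₀² + 2gh/(1+k).
v = √(5.12² + 2×9.81×2.54/1.4) = √61.81 ≈ 7.86 m/s.

v ≈ 7.86 m/s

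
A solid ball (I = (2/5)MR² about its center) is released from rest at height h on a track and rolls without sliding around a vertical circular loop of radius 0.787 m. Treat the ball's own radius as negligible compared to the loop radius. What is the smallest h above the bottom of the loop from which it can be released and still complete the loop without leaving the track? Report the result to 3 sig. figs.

Here I = (2/5)MR², so the shape factor k = I/(MR²) = 0.4.
At the top, contact is just lost when gravity alone supplies the centripetal force: Mg = Mv_top²/r, i.e. v_top² = gr.
With ω = v/R, the kinetic energy at speed v is ½(1+k)Mv² = (7/10)Mv².
Energy conservation from release (height h) to the top (height 2r): Mgh = Mg(2r) + (7/10)M·gr.
Thus h_min = 2r + (1+k)r/2 = r(2 + 1.4/2) = 0.787 × 2.7 ≈ 2.12 m.

h_min ≈ 2.12 m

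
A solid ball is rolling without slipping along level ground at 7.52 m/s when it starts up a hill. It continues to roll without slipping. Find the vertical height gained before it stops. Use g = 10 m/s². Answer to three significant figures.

h ≈ 3.96 m

The moment of inertia is (2/5)MR², giving k ≡ I/(MR²) = 0.4.
Since it rolls without slipping, ω = v/R and KE = ½Mv² + ½Iω² = ½(1+k)Mv² = (7/10)Mv².
At the top the kinetic energy is zero, so (7/10)Mv₀² = Mgh.
Thus h = (1+k)v₀²/(2g) = 1.4 × 7.52² / (2 × 10) ≈ 3.96 m.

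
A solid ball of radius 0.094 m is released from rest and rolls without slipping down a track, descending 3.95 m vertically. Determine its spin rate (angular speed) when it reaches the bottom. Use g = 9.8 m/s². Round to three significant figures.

With I = (2/5)MR², the ratio k = I/(MR²) is 0.4.
Since it rolls without slipping, ω = v/R and KE = ½Mv² + ½Iω² = ½(1+k)Mv² = (7/10)Mv².
Energy conservation Mgh = ½(1+k)Mv² gives v = √(2gh/(1+k)) = √(2 × 9.8 × 3.95 / 1.4) = 7.436 m/s.
The angular speed follows from ω = v/R = 7.436/0.094 ≈ 79.1 rad/s.

ω ≈ 79.1 rad/s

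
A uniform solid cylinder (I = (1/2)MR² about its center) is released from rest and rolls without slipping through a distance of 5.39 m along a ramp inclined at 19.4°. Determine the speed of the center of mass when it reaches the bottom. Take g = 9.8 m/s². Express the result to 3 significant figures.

v ≈ 4.84 m/s

For this body I = (1/2)MR², i.e. k = I/(MR²) = 0.5.
Since it rolls without slipping, ω = v/R and KE = ½Mv² + ½Iω² = ½(1+k)Mv² = (3/4)Mv².
The vertical drop is h = L sinθ = 5.39 × sin19.4° = 1.79 m.
Energy conservation: Mgh = (3/4)Mv², so v = √(2gh/(1+k)) = √(2 × 9.8 × 1.79 / 1.5) ≈ 4.84 m/s.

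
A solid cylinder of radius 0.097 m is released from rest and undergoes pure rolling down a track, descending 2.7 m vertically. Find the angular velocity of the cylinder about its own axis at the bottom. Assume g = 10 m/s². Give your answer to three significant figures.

ω ≈ 61.9 rad/s

With I = (1/2)MR², the ratio k = I/(MR²) is 0.5.
Pure rolling means v = ωR; then KE = ½Mv² + ½I(v/R)² = ½(1+k)Mv² = (3/4)Mv².
Energy conservation Mgh = ½(1+k)Mv² gives v = √(2gh/(1+k)) = √(2 × 10 × 2.7 / 1.5) = 6 m/s.
The angular speed follows from ω = v/R = 6/0.097 ≈ 61.9 rad/s.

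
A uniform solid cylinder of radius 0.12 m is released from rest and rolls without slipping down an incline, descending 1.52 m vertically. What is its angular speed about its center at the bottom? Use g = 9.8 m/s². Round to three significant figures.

ω ≈ 37.1 rad/s

With I = (1/2)MR², the ratio k = I/(MR²) is 0.5.
Pure rolling means v = ωR; then KE = ½Mv² + ½I(v/R)² = ½(1+k)Mv² = (3/4)Mv².
Energy conservation Mgh = ½(1+k)Mv² gives v = √(2gh/(1+k)) = √(2 × 9.8 × 1.52 / 1.5) = 4.457 m/s.
The angular speed follows from ω = v/R = 4.457/0.12 ≈ 37.1 rad/s.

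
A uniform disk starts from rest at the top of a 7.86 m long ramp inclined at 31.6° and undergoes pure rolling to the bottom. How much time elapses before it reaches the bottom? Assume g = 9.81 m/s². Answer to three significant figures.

The moment of inertia is (1/2)MR², giving k ≡ I/(MR²) = 0.5.
Translational: Mg sinθ − f = Ma. Rotational about the CM: fR = Iα = kMRa, so f = kMa.
Hence a = g sinθ/(1+k) = 9.81×sin31.6°/1.5 = 3.427 m/s².
With constant a from rest, t = √(2L/a) = √(2·7.86/3.427) ≈ 2.14 s.

t ≈ 2.14 s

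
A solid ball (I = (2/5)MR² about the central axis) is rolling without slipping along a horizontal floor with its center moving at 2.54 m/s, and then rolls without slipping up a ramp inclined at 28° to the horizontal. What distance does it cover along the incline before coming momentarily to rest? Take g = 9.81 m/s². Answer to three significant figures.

For this body I = (2/5)MR², i.e. k = I/(MR²) = 0.4.
Since it rolls without slipping, ω = v/R and KE = ½Mv² + ½Iω² = ½(1+k)Mv² = (7/10)Mv².
Setting this equal to Mgh gives the vertical rise h = (1+k)v₀²/(2g) = 1.4×2.54²/(2×9.81) = 0.4604 m.
Along the incline, d = h/sinθ = 0.4604/sin28° ≈ 0.981 m.

d ≈ 0.981 m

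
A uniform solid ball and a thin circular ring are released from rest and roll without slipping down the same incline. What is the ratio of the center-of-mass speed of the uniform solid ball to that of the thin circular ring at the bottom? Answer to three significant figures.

Each satisfies Mgh = ½(1+k)Mv² with k = I/(MR²), so v ∝ 1/√(1+k).
For the uniform solid ball k = 0.4; for the thin circular ring k = 1.
v₁/v₂ = √((1+k₂)/(1+k₁)) = √(2/1.4) ≈ 1.20.

v_ratio ≈ 1.20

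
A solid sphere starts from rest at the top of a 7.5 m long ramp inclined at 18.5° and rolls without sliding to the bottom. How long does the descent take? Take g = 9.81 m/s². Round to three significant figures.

t ≈ 2.60 s

The moment of inertia is (2/5)MR², giving k ≡ I/(MR²) = 0.4.
Newton's second law down the slope: Mg sinθ − f = Ma. The torque equation fR = Iα (with α = a/R) gives f = kMa.
Hence a = g sinθ/(1+k) = 9.81×sin18.5°/1.4 = 2.223 m/s².
Starting from rest, L = ½at², so t = √(2L/a) = √(2×7.5/2.223) ≈ 2.60 s.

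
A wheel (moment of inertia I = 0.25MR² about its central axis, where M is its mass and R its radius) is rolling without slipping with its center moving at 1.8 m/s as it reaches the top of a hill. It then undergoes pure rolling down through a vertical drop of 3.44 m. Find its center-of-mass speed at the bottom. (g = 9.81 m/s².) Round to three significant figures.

The moment of inertia is 0.25MR², giving k ≡ I/(MR²) = 0.25.
The rolling condition ω = v/R makes the rotational term ½I(v/R)² = ½kMv², so KE_total = ½(1+k)Mv² = (5/8)Mv².
Conserving energy between top and bottom: (5/8)Mv² = (5/8)Mv₀² + Mgh, hence v² = v₀² + 2gh/(1+k).
v = √(1.8² + 2×9.81×3.44/1.25) = √57.23 ≈ 7.57 m/s.

v ≈ 7.57 m/s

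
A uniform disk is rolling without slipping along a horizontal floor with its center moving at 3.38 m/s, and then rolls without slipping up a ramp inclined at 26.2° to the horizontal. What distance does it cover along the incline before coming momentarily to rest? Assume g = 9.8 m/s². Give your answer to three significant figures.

d ≈ 1.98 m

For this body I = (1/2)MR², i.e. k = I/(MR²) = 0.5.
The rolling condition ω = v/R makes the rotational term ½I(v/R)² = ½kMv², so KE_total = ½(1+k)Mv² = (3/4)Mv².
Setting this equal to Mgh gives the vertical rise h = (1+k)v₀²/(2g) = 1.5×3.38²/(2×9.8) = 0.8743 m.
Along the incline, d = h/sinθ = 0.8743/sin26.2° ≈ 1.98 m.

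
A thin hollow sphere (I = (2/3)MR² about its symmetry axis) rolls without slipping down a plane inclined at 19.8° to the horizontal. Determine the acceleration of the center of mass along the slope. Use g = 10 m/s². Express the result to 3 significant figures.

Here I = (2/3)MR², so the shape factor k = I/(MR²) = 2/3.
Translational: Mg sinθ − f = Ma. Rotational about the CM: fR = Iα = kMRa, so f = kMa.
Eliminating f: Mg sinθ = (1+k)Ma, so a = g sinθ/(1+k) = 10 × sin19.8° / 1.667 ≈ 2.03 m/s².

a ≈ 2.03 m/s²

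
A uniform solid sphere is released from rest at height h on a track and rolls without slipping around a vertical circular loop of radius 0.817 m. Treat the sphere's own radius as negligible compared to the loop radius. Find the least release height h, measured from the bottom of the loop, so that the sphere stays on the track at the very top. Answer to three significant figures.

h_min ≈ 2.21 m

The moment of inertia is (2/5)MR², giving k ≡ I/(MR²) = 0.4.
At the top, contact is just lost when gravity alone supplies the centripetal force: Mg = Mv_top²/r, i.e. v_top² = gr.
With ω = v/R, the kinetic energy at speed v is ½(1+k)Mv² = (7/10)Mv².
Energy conservation from release (height h) to the top (height 2r): Mgh = Mg(2r) + (7/10)M·gr.
Thus h_min = 2r + (1+k)r/2 = r(2 + 1.4/2) = 0.817 × 2.7 ≈ 2.21 m.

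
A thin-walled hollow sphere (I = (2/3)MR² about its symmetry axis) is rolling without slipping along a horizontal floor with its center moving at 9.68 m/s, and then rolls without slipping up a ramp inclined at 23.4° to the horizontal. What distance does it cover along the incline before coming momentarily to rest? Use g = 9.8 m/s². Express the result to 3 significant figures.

d ≈ 20.1 m

With I = (2/3)MR², the ratio k = I/(MR²) is 2/3.
The rolling condition ω = v/R makes the rotational term ½I(v/R)² = ½kMv², so KE_total = ½(1+k)Mv² = (5/6)Mv².
Setting this equal to Mgh gives the vertical rise h = (1+k)v₀²/(2g) = 1.667×9.68²/(2×9.8) = 7.968 m.
Along the incline, d = h/sinθ = 7.968/sin23.4° ≈ 20.1 m.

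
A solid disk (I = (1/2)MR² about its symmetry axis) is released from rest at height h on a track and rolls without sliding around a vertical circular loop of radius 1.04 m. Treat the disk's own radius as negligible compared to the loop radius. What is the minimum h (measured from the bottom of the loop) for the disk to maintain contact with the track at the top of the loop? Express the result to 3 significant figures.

h_min ≈ 2.86 m

For this body I = (1/2)MR², i.e. k = I/(MR²) = 0.5.
At the top, contact is just lost when gravity alone supplies the centripetal force: Mg = Mv_top²/r, i.e. v_top² = gr.
With ω = v/R, the kinetic energy at speed v is ½(1+k)Mv² = (3/4)Mv².
Energy conservation from release (height h) to the top (height 2r): Mgh = Mg(2r) + (3/4)M·gr.
Thus h_min = 2r + (1+k)r/2 = r(2 + 1.5/2) = 1.04 × 2.75 ≈ 2.86 m.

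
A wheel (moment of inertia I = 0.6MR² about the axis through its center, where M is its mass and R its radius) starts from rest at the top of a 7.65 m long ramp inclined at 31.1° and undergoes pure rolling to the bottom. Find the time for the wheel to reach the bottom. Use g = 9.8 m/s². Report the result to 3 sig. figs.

t ≈ 2.20 s

With I = 0.6MR², the ratio k = I/(MR²) is 0.6.
Newton's second law down the slope: Mg sinθ − f = Ma. The torque equation fR = Iα (with α = a/R) gives f = kMa.
Hence a = g sinθ/(1+k) = 9.8×sin31.1°/1.6 = 3.164 m/s².
With constant a from rest, t = √(2L/a) = √(2·7.65/3.164) ≈ 2.20 s.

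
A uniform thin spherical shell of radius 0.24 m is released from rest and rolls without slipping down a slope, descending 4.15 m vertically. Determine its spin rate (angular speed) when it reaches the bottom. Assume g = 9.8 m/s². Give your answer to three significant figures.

ω ≈ 29.1 rad/s

The moment of inertia is (2/3)MR², giving k ≡ I/(MR²) = 2/3.
The rolling condition ω = v/R makes the rotational term ½I(v/R)² = ½kMv², so KE_total = ½(1+k)Mv² = (5/6)Mv².
Energy conservation Mgh = ½(1+k)Mv² gives v = √(2gh/(1+k)) = √(2 × 9.8 × 4.15 / 1.667) = 6.986 m/s.
The angular speed follows from ω = v/R = 6.986/0.24 ≈ 29.1 rad/s.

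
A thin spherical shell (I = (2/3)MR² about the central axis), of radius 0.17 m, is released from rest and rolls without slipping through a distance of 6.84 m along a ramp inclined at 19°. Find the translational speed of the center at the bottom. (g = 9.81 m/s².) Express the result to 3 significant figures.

v ≈ 5.12 m/s

For this body I = (2/3)MR², i.e. k = I/(MR²) = 2/3.
The rolling condition ω = v/R makes the rotational term ½I(v/R)² = ½kMv², so KE_total = ½(1+k)Mv² = (5/6)Mv².
The vertical drop is h = L sinθ = 6.84 × sin19° = 2.227 m.
Setting Mgh = (5/6)Mv² gives v = √(2gh/(1+k)) = √(2·9.81·2.227/1.667) ≈ 5.12 m/s.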